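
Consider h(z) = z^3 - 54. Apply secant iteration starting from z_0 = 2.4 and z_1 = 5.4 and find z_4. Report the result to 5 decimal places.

h(2.4) = -40.1760000, h(5.4) = 103.4640000
z_2 = 5.4000000 − 103.4640000·(5.4000000 − 2.4000000) / (103.4640000 − (-40.1760000)) = 5.4000000 − (310.3920000)/(143.6400000) = 3.2390977
h(3.2390977) = -20.0161826
z_3 = 3.2390977 − (-20.0161826)·(3.2390977 − 5.4000000) / (-20.0161826 − 103.4640000) = 3.2390977 − (43.2530142)/(-123.4801826) = 3.5893808
h(3.5893808) = -7.7556583
z_4 = 3.5893808 − (-7.7556583)·(3.5893808 − 3.2390977) / (-7.7556583 − (-20.0161826)) = 3.5893808 − (-2.7166756)/(12.2605244) = 3.8109599

3.81096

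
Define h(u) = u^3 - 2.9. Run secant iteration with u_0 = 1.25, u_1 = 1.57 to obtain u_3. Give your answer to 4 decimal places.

1.4243

h(1.25) = -0.946875, h(1.57) = 0.969893
u_2 = 1.570000 − 0.969893·(1.570000 − 1.250000) / (0.969893 − (-0.946875)) = 1.570000 − (0.310366)/(1.916768) = 1.408079
h(1.408079) = -0.108223
u_3 = 1.408079 − (-0.108223)·(1.408079 − 1.570000) / (-0.108223 − 0.969893) = 1.408079 − (0.017524)/(-1.078116) = 1.424333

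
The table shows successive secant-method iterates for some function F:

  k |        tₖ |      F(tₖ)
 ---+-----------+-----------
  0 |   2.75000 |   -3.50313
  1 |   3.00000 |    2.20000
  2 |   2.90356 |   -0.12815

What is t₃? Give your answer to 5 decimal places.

2.90887

t₃ = 2.90356 − (-0.12815)·(2.90356 − 3.00000) / (-0.12815 − 2.20000)
   = 2.90356 − (0.0123588)/(-2.3281500) = 2.9088684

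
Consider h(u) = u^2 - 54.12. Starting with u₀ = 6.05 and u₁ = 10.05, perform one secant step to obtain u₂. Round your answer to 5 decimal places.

h(6.05) = -17.5175000, h(10.05) = 46.8825000
u₂ = 10.0500000 − 46.8825000·(10.0500000 − 6.0500000) / (46.8825000 − (-17.5175000)) = 10.0500000 − (187.5300000)/(64.4000000) = 7.1380435

7.13804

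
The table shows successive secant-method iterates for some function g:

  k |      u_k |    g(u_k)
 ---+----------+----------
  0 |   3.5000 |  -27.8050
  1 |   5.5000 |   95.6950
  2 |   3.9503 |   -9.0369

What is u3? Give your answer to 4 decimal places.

u3 = 3.9503 − (-9.0369)·(3.9503 − 5.5000) / (-9.0369 − 95.6950)
   = 3.9503 − (14.004484)/(-104.731900) = 4.084017

4.0840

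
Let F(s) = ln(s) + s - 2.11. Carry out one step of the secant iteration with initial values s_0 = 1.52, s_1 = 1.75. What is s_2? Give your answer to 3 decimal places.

F(1.52) = -0.17129, F(1.75) = 0.19962
s_2 = 1.75000 − 0.19962·(1.75000 − 1.52000) / (0.19962 − (-0.17129)) = 1.75000 − (0.04591)/(0.37091) = 1.62622

1.626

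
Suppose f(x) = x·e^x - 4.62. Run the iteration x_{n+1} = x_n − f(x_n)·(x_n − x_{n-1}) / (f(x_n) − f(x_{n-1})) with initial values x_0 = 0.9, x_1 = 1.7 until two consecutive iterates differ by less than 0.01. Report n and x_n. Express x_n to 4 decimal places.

n = 5, x_n = 1.2819

f(0.9) = -2.406357, f(1.7) = 4.685711
x_2 = 1.700000 − 4.685711·(0.800000)/(7.092068) = 1.171442;  |Δ| = 0.528558
f(1.171442) = -0.840175
x_3 = 1.171442 − (-0.840175)·(-0.528558)/(-5.525886) = 1.251806;  |Δ| = 0.080364
f(1.251806) = -0.242870
x_4 = 1.251806 − (-0.242870)·(0.080364)/(0.597305) = 1.284483;  |Δ| = 0.032677
f(1.284483) = 0.020577
x_5 = 1.284483 − 0.020577·(0.032677)/(0.263448) = 1.281930;  |Δ| = 0.002552
|x_5 − x_4| = 0.002552 < 0.01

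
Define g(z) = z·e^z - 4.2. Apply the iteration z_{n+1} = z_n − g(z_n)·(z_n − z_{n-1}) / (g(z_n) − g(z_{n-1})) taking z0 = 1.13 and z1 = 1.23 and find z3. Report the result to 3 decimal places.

1.229

g(1.13) = -0.70191, g(1.23) = 0.00811
z2 = 1.23000 − 0.00811·(1.23000 − 1.13000) / (0.00811 − (-0.70191)) = 1.23000 − (0.00081)/(0.71002) = 1.22886
g(1.22886) = -0.00060
z3 = 1.22886 − (-0.00060)·(1.22886 − 1.23000) / (-0.00060 − 0.00811) = 1.22886 − (0.00000)/(-0.00871) = 1.22894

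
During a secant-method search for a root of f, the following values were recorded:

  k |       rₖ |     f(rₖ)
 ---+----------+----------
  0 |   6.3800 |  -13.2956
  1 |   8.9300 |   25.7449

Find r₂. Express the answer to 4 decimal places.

7.2484

r₂ = 8.9300 − 25.7449·(8.9300 − 6.3800) / (25.7449 − (-13.2956))
   = 8.9300 − (65.649495)/(39.040500) = 7.248426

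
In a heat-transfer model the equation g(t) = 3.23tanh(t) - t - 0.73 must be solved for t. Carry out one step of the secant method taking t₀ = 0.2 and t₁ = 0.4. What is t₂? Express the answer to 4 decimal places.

0.3501

g(0.2) = -0.292478, g(0.4) = 0.097235
t₂ = 0.400000 − 0.097235·(0.400000 − 0.200000) / (0.097235 − (-0.292478)) = 0.400000 − (0.019447)/(0.389713) = 0.350099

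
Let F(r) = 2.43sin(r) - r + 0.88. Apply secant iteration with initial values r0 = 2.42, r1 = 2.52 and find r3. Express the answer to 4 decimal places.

2.4429

F(2.42) = 0.065212, F(2.52) = -0.224937
r2 = 2.520000 − (-0.224937)·(2.520000 − 2.420000) / (-0.224937 − 0.065212) = 2.520000 − (-0.022494)/(-0.290149) = 2.442475
F(2.442475) = 0.001332
r3 = 2.442475 − 0.001332·(2.442475 − 2.520000) / (0.001332 − (-0.224937)) = 2.442475 − (-0.000103)/(0.226269) = 2.442932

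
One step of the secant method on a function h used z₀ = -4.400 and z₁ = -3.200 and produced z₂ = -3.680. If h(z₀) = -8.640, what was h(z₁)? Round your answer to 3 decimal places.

The secant line through (-4.400, -8.640) and (-3.200, h(z₁)) crosses zero at z₂ = -3.680.
So (-4.400, -8.640), (-3.200, h(z₁)), (-3.680, 0) are collinear:
h(z₁) = -8.640 · (-3.200 − (-3.680)) / (-4.400 − (-3.680)) = -8.640 · (0.48000)/(-0.72000) = 5.76000

5.760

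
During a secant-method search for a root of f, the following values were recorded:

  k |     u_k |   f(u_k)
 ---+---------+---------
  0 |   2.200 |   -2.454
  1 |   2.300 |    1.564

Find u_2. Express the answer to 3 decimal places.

2.261

u_2 = 2.300 − 1.564·(2.300 − 2.200) / (1.564 − (-2.454))
   = 2.300 − (0.15640)/(4.01800) = 2.26108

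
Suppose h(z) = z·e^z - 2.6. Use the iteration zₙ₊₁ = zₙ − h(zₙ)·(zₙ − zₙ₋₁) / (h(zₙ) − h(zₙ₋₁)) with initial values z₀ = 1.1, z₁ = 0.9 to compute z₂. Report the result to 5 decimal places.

h(1.1) = 0.7045826, h(0.9) = -0.3863572
z₂ = 0.9000000 − (-0.3863572)·(0.9000000 − 1.1000000) / (-0.3863572 − 0.7045826) = 0.9000000 − (0.0772714)/(-1.0909398) = 0.9708302

0.97083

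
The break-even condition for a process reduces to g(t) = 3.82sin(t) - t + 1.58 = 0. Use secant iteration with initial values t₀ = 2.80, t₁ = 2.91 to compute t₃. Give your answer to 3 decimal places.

g(2.80) = 0.05965, g(2.91) = -0.45320
t₂ = 2.91000 − (-0.45320)·(2.91000 − 2.80000) / (-0.45320 − 0.05965) = 2.91000 − (-0.04985)/(-0.51286) = 2.81280
g(2.81280) = 0.00070
t₃ = 2.81280 − 0.00070·(2.81280 − 2.91000) / (0.00070 − (-0.45320)) = 2.81280 − (-0.00007)/(0.45391) = 2.81295

2.813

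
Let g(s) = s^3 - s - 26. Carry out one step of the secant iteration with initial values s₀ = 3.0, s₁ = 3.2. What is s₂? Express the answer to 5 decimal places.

3.07184

g(3.0) = -2.0000000, g(3.2) = 3.5680000
s₂ = 3.2000000 − 3.5680000·(3.2000000 − 3.0000000) / (3.5680000 − (-2.0000000)) = 3.2000000 − (0.7136000)/(5.5680000) = 3.0718391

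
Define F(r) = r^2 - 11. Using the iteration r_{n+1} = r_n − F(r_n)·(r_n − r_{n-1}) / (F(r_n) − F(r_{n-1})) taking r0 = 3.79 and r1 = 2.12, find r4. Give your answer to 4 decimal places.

3.3163

F(3.79) = 3.364100, F(2.12) = -6.505600
r2 = 2.120000 − (-6.505600)·(2.120000 − 3.790000) / (-6.505600 − 3.364100) = 2.120000 − (10.864352)/(-9.869700) = 3.220778
F(3.220778) = -0.626587
r3 = 3.220778 − (-0.626587)·(3.220778 − 2.120000) / (-0.626587 − (-6.505600)) = 3.220778 − (-0.689733)/(5.879013) = 3.338100
F(3.338100) = 0.142909
r4 = 3.338100 − 0.142909·(3.338100 − 3.220778) / (0.142909 − (-0.626587)) = 3.338100 − (0.016766)/(0.769496) = 3.316311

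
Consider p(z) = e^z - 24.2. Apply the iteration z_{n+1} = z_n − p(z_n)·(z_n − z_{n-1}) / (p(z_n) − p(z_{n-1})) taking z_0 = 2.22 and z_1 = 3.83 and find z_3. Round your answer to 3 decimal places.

p(2.22) = -14.99267, p(3.83) = 21.86254
z_2 = 3.83000 − 21.86254·(3.83000 − 2.22000) / (21.86254 − (-14.99267)) = 3.83000 − (35.19869)/(36.85521) = 2.87495
p(2.87495) = -6.47552
z_3 = 2.87495 − (-6.47552)·(2.87495 − 3.83000) / (-6.47552 − 21.86254) = 2.87495 − (6.18447)/(-28.33806) = 3.09319

3.093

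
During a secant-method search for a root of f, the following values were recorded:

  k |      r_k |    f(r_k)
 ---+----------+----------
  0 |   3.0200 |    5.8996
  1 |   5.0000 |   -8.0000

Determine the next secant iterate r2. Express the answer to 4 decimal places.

r2 = 5.0000 − (-8.0000)·(5.0000 − 3.0200) / (-8.0000 − 5.8996)
   = 5.0000 − (-15.840000)/(-13.899600) = 3.860399

3.8604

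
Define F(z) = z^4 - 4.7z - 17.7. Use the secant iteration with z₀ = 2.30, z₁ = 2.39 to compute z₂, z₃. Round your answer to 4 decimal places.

2.3112, 2.3118

F(2.30) = -0.525900, F(2.39) = 3.695086
z₂ = 2.390000 − 3.695086·(2.390000 − 2.300000) / (3.695086 − (-0.525900)) = 2.390000 − (0.332558)/(4.220986) = 2.311213
F(2.311213) = -0.028872
z₃ = 2.311213 − (-0.028872)·(2.311213 − 2.390000) / (-0.028872 − 3.695086) = 2.311213 − (0.002275)/(-3.723958) = 2.311824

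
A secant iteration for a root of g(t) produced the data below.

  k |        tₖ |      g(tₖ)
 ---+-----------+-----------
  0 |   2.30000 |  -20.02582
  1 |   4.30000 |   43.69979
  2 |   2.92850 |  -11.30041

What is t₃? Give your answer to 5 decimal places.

t₃ = 2.92850 − (-11.30041)·(2.92850 − 4.30000) / (-11.30041 − 43.69979)
   = 2.92850 − (15.4985123)/(-55.0002000) = 3.2102901

3.21029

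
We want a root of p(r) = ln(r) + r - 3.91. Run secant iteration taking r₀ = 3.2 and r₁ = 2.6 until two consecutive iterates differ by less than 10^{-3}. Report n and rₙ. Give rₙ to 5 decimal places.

p(3.2) = 0.4531508, p(2.6) = -0.3544886
r₂ = 2.6000000 − (-0.3544886)·(-0.6000000)/(-0.8076394) = 2.8633516;  |Δ| = 0.2633516
p(2.8633516) = 0.0053445
r₃ = 2.8633516 − 0.0053445·(0.2633516)/(0.3598330) = 2.8594402;  |Δ| = 0.0039115
p(2.8594402) = 0.0000660
r₄ = 2.8594402 − 0.0000660·(-0.0039115)/(-0.0052784) = 2.8593912;  |Δ| = 0.0000489
|r₄ − r₃| = 0.0000489 < 10^{-3}

n = 4, rₙ = 2.85939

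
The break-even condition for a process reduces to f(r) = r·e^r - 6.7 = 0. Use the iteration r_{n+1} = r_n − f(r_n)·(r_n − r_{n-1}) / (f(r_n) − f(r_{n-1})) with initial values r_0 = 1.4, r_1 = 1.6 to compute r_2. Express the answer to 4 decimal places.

f(1.4) = -1.022720, f(1.6) = 1.224852
r_2 = 1.600000 − 1.224852·(1.600000 − 1.400000) / (1.224852 − (-1.022720)) = 1.600000 − (0.244970)/(2.247572) = 1.491007

1.4910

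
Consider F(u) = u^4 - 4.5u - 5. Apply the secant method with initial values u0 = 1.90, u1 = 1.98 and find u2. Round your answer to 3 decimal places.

F(1.90) = -0.51790, F(1.98) = 1.45954
u2 = 1.98000 − 1.45954·(1.98000 − 1.90000) / (1.45954 − (-0.51790)) = 1.98000 − (0.11676)/(1.97744) = 1.92095

1.921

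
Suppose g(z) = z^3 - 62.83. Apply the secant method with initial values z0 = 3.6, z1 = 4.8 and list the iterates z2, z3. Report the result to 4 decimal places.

g(3.6) = -16.174000, g(4.8) = 47.762000
z2 = 4.800000 − 47.762000·(4.800000 − 3.600000) / (47.762000 − (-16.174000)) = 4.800000 − (57.314400)/(63.936000) = 3.903566
g(3.903566) = -3.348132
z3 = 3.903566 − (-3.348132)·(3.903566 − 4.800000) / (-3.348132 − 47.762000) = 3.903566 − (3.001379)/(-51.110132) = 3.962290

3.9036, 3.9623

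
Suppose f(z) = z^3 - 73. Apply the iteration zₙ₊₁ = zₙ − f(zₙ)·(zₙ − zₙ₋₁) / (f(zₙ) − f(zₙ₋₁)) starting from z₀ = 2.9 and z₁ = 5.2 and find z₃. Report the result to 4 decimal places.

4.1102

f(2.9) = -48.611000, f(5.2) = 67.608000
z₂ = 5.200000 − 67.608000·(5.200000 − 2.900000) / (67.608000 − (-48.611000)) = 5.200000 − (155.498400)/(116.219000) = 3.862023
f(3.862023) = -15.397091
z₃ = 3.862023 − (-15.397091)·(3.862023 − 5.200000) / (-15.397091 − 67.608000) = 3.862023 − (20.600960)/(-83.005091) = 4.110212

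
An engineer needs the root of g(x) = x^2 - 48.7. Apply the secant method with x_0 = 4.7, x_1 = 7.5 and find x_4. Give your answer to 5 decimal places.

g(4.7) = -26.6100000, g(7.5) = 7.5500000
x_2 = 7.5000000 − 7.5500000·(7.5000000 − 4.7000000) / (7.5500000 − (-26.6100000)) = 7.5000000 − (21.1400000)/(34.1600000) = 6.8811475
g(6.8811475) = -1.3498085
x_3 = 6.8811475 − (-1.3498085)·(6.8811475 − 7.5000000) / (-1.3498085 − 7.5500000) = 6.8811475 − (0.8353323)/(-8.8998085) = 6.9750071
g(6.9750071) = -0.0492756
x_4 = 6.9750071 − (-0.0492756)·(6.9750071 − 6.8811475) / (-0.0492756 − (-1.3498085)) = 6.9750071 − (-0.0046250)/(1.3005329) = 6.9785634

6.97856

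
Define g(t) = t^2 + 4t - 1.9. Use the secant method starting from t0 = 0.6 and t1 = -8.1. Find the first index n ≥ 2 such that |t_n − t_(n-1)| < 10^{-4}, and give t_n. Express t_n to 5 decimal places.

n = 8, t_n = 0.42899

g(0.6) = 0.8600000, g(-8.1) = 31.3100000
t2 = -8.1000000 − 31.3100000·(-8.7000000)/(30.4500000) = 0.8457143;  |Δ| = 8.9457143
g(0.8457143) = 2.1980898
t3 = 0.8457143 − 2.1980898·(8.9457143)/(-29.1119102) = 1.5211589;  |Δ| = 0.6754446
g(1.5211589) = 6.4985601
t4 = 1.5211589 − 6.4985601·(0.6754446)/(4.3004703) = 0.5004758;  |Δ| = 1.0206831
g(0.5004758) = 0.3523791
t5 = 0.5004758 − 0.3523791·(-1.0206831)/(-6.1461810) = 0.4419569;  |Δ| = 0.0585188
g(0.4419569) = 0.0631537
t6 = 0.4419569 − 0.0631537·(-0.0585188)/(-0.2892255) = 0.4291791;  |Δ| = 0.0127778
g(0.4291791) = 0.0009110
t7 = 0.4291791 − 0.0009110·(-0.0127778)/(-0.0622426) = 0.4289921;  |Δ| = 0.0001870
g(0.4289921) = 0.0000024
t8 = 0.4289921 − 0.0000024·(-0.0001870)/(-0.0009086) = 0.4289916;  |Δ| = 0.0000005
|t8 − t7| = 0.0000005 < 10^{-4}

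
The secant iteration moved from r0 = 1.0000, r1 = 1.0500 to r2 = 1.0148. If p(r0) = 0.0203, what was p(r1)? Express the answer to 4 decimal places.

-0.0483

The secant line through (1.0000, 0.0203) and (1.0500, p(r1)) crosses zero at r2 = 1.0148.
So (1.0000, 0.0203), (1.0500, p(r1)), (1.0148, 0) are collinear:
p(r1) = 0.0203 · (1.0500 − 1.0148) / (1.0000 − 1.0148) = 0.0203 · (0.035200)/(-0.014800) = -0.048281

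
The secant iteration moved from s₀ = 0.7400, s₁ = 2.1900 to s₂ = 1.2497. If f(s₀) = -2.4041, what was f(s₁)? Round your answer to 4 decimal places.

4.4351

The secant line through (0.7400, -2.4041) and (2.1900, f(s₁)) crosses zero at s₂ = 1.2497.
So (0.7400, -2.4041), (2.1900, f(s₁)), (1.2497, 0) are collinear:
f(s₁) = -2.4041 · (2.1900 − 1.2497) / (0.7400 − 1.2497) = -2.4041 · (0.940300)/(-0.509700) = 4.435109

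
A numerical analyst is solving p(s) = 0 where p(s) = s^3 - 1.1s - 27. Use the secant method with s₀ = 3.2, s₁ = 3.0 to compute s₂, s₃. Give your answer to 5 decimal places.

3.11896, 3.12229

p(3.2) = 2.2480000, p(3.0) = -3.3000000
s₂ = 3.0000000 − (-3.3000000)·(3.0000000 − 3.2000000) / (-3.3000000 − 2.2480000) = 3.0000000 − (0.6600000)/(-5.5480000) = 3.1189618
p(3.1189618) = -0.0898390
s₃ = 3.1189618 − (-0.0898390)·(3.1189618 − 3.0000000) / (-0.0898390 − (-3.3000000)) = 3.1189618 − (-0.0106874)/(3.2101610) = 3.1222910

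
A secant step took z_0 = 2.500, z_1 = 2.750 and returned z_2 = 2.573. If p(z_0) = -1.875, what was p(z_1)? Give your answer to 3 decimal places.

The secant line through (2.500, -1.875) and (2.750, p(z_1)) crosses zero at z_2 = 2.573.
So (2.500, -1.875), (2.750, p(z_1)), (2.573, 0) are collinear:
p(z_1) = -1.875 · (2.750 − 2.573) / (2.500 − 2.573) = -1.875 · (0.17700)/(-0.07300) = 4.54623

4.546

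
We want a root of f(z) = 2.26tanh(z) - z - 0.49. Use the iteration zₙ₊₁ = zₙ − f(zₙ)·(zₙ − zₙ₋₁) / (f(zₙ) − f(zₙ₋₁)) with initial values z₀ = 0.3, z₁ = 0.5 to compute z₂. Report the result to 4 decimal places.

f(0.3) = -0.131633, f(0.5) = 0.054385
z₂ = 0.500000 − 0.054385·(0.500000 − 0.300000) / (0.054385 − (-0.131633)) = 0.500000 − (0.010877)/(0.186018) = 0.441527

0.4415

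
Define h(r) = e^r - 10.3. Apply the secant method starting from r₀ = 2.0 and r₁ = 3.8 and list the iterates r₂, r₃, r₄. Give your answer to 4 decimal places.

h(2.0) = -2.910944, h(3.8) = 34.401184
r₂ = 3.800000 − 34.401184·(3.800000 − 2.000000) / (34.401184 − (-2.910944)) = 3.800000 − (61.922132)/(37.312128) = 2.140429
h(2.140429) = -1.796917
r₃ = 2.140429 − (-1.796917)·(2.140429 − 3.800000) / (-1.796917 − 34.401184) = 2.140429 − (2.982111)/(-36.198101) = 2.222812
h(2.222812) = -1.066742
r₄ = 2.222812 − (-1.066742)·(2.222812 − 2.140429) / (-1.066742 − (-1.796917)) = 2.222812 − (-0.087882)/(0.730174) = 2.343169

2.1404, 2.2228, 2.3432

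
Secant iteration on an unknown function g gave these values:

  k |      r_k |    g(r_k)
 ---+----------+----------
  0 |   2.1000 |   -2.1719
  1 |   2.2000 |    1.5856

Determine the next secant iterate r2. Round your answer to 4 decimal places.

2.1578

r2 = 2.2000 − 1.5856·(2.2000 − 2.1000) / (1.5856 − (-2.1719))
   = 2.2000 − (0.158560)/(3.757500) = 2.157802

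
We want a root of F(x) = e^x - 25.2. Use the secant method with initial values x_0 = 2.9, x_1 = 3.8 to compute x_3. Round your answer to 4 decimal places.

F(2.9) = -7.025855, F(3.8) = 19.501184
x_2 = 3.800000 − 19.501184·(3.800000 − 2.900000) / (19.501184 − (-7.025855)) = 3.800000 − (17.551066)/(26.527039) = 3.138371
F(3.138371) = -2.133745
x_3 = 3.138371 − (-2.133745)·(3.138371 − 3.800000) / (-2.133745 − 19.501184) = 3.138371 − (1.411748)/(-21.634930) = 3.203624

3.2036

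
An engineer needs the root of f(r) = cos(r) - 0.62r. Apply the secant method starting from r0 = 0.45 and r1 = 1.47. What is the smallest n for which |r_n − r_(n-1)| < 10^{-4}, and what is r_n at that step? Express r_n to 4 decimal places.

f(0.45) = 0.621447, f(1.47) = -0.810774
r2 = 1.470000 − (-0.810774)·(1.020000)/(-1.432221) = 0.892582;  |Δ| = 0.577418
f(0.892582) = 0.074002
r3 = 0.892582 − 0.074002·(-0.577418)/(0.884776) = 0.940877;  |Δ| = 0.048295
f(0.940877) = 0.005735
r4 = 0.940877 − 0.005735·(0.048295)/(-0.068267) = 0.944935;  |Δ| = 0.004058
f(0.944935) = -0.000064
r5 = 0.944935 − (-0.000064)·(0.004058)/(-0.005799) = 0.944890;  |Δ| = 0.000045
|r5 − r4| = 0.000045 < 10^{-4}

n = 5, r_n = 0.9449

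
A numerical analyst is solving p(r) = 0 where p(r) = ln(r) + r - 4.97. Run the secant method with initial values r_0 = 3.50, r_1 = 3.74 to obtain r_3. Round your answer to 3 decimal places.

p(3.50) = -0.21724, p(3.74) = 0.08909
r_2 = 3.74000 − 0.08909·(3.74000 − 3.50000) / (0.08909 − (-0.21724)) = 3.74000 − (0.02138)/(0.30632) = 3.67020
p(3.67020) = 0.00045
r_3 = 3.67020 − 0.00045·(3.67020 − 3.74000) / (0.00045 − 0.08909) = 3.67020 − (-0.00003)/(-0.08864) = 3.66985

3.670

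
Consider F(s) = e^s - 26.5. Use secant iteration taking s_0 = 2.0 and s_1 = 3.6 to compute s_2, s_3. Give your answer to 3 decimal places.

F(2.0) = -19.11094, F(3.6) = 10.09823
s_2 = 3.60000 − 10.09823·(3.60000 − 2.00000) / (10.09823 − (-19.11094)) = 3.60000 − (16.15718)/(29.20918) = 3.04685
F(3.04685) = -5.45115
s_3 = 3.04685 − (-5.45115)·(3.04685 − 3.60000) / (-5.45115 − 10.09823) = 3.04685 − (3.01533)/(-15.54938) = 3.24077

3.047, 3.241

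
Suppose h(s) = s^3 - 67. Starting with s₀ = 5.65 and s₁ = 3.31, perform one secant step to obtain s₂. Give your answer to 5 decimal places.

3.80911

h(5.65) = 113.3621250, h(3.31) = -30.7353090
s₂ = 3.3100000 − (-30.7353090)·(3.3100000 − 5.6500000) / (-30.7353090 − 113.3621250) = 3.3100000 − (71.9206231)/(-144.0974340) = 3.8091111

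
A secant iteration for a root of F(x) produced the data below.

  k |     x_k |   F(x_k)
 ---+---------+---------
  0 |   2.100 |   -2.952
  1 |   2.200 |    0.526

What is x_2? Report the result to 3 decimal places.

2.185

x_2 = 2.200 − 0.526·(2.200 − 2.100) / (0.526 − (-2.952))
   = 2.200 − (0.05260)/(3.47800) = 2.18488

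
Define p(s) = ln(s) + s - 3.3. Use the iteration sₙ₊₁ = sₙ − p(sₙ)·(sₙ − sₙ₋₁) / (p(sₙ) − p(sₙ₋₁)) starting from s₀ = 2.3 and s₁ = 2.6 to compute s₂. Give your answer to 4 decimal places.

2.4186

p(2.3) = -0.167091, p(2.6) = 0.255511
s₂ = 2.600000 − 0.255511·(2.600000 − 2.300000) / (0.255511 − (-0.167091)) = 2.600000 − (0.076653)/(0.422602) = 2.418616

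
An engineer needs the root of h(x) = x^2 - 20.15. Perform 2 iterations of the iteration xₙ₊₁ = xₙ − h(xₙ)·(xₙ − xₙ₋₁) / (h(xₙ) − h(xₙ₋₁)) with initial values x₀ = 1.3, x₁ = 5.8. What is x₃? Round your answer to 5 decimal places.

h(1.3) = -18.4600000, h(5.8) = 13.4900000
x₂ = 5.8000000 − 13.4900000·(5.8000000 − 1.3000000) / (13.4900000 − (-18.4600000)) = 5.8000000 − (60.7050000)/(31.9500000) = 3.9000000
h(3.9000000) = -4.9400000
x₃ = 3.9000000 − (-4.9400000)·(3.9000000 − 5.8000000) / (-4.9400000 − 13.4900000) = 3.9000000 − (9.3860000)/(-18.4300000) = 4.4092784

4.40928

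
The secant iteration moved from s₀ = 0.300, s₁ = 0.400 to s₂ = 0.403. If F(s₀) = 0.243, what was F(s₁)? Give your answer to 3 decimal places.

The secant line through (0.300, 0.243) and (0.400, F(s₁)) crosses zero at s₂ = 0.403.
So (0.300, 0.243), (0.400, F(s₁)), (0.403, 0) are collinear:
F(s₁) = 0.243 · (0.400 − 0.403) / (0.300 − 0.403) = 0.243 · (-0.00300)/(-0.10300) = 0.00708

0.007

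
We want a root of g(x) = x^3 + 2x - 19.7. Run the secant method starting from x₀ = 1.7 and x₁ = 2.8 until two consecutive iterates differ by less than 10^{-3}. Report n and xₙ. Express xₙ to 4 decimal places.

n = 5, xₙ = 2.4547

g(1.7) = -11.387000, g(2.8) = 7.852000
x₂ = 2.800000 − 7.852000·(1.100000)/(19.239000) = 2.351058;  |Δ| = 0.448942
g(2.351058) = -2.002477
x₃ = 2.351058 − (-2.002477)·(-0.448942)/(-9.854477) = 2.442285;  |Δ| = 0.091227
g(2.442285) = -0.247796
x₄ = 2.442285 − (-0.247796)·(0.091227)/(1.754681) = 2.455168;  |Δ| = 0.012883
g(2.455168) = 0.009722
x₅ = 2.455168 − 0.009722·(0.012883)/(0.257518) = 2.454682;  |Δ| = 0.000486
|x₅ − x₄| = 0.000486 < 10^{-3}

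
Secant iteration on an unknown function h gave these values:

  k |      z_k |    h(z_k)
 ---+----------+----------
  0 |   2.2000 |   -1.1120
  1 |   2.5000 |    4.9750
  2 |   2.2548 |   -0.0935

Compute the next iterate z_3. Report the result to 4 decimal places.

z_3 = 2.2548 − (-0.0935)·(2.2548 − 2.5000) / (-0.0935 − 4.9750)
   = 2.2548 − (0.022926)/(-5.068500) = 2.259323

2.2593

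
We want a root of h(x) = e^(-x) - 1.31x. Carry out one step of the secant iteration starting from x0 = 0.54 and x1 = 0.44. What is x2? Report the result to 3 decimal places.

0.475

h(0.54) = -0.12465, h(0.44) = 0.06764
x2 = 0.44000 − 0.06764·(0.44000 − 0.54000) / (0.06764 − (-0.12465)) = 0.44000 − (-0.00676)/(0.19229) = 0.47517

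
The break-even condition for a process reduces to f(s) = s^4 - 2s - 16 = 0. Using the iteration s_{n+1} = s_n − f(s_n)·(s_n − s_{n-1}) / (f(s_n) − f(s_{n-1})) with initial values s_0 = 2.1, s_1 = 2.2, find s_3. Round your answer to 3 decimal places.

2.121

f(2.1) = -0.75190, f(2.2) = 3.02560
s_2 = 2.20000 − 3.02560·(2.20000 − 2.10000) / (3.02560 − (-0.75190)) = 2.20000 − (0.30256)/(3.77750) = 2.11990
f(2.11990) = -0.04381
s_3 = 2.11990 − (-0.04381)·(2.11990 − 2.20000) / (-0.04381 − 3.02560) = 2.11990 − (0.00351)/(-3.06941) = 2.12105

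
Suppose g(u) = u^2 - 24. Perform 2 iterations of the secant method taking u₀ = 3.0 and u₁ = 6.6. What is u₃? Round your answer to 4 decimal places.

4.8477

g(3.0) = -15.000000, g(6.6) = 19.560000
u₂ = 6.600000 − 19.560000·(6.600000 − 3.000000) / (19.560000 − (-15.000000)) = 6.600000 − (70.416000)/(34.560000) = 4.562500
g(4.562500) = -3.183594
u₃ = 4.562500 − (-3.183594)·(4.562500 − 6.600000) / (-3.183594 − 19.560000) = 4.562500 − (6.486572)/(-22.743594) = 4.847704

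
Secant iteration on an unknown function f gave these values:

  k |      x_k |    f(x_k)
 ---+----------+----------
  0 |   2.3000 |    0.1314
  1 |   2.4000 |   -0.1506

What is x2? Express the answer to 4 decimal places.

2.3466

x2 = 2.4000 − (-0.1506)·(2.4000 − 2.3000) / (-0.1506 − 0.1314)
   = 2.4000 − (-0.015060)/(-0.282000) = 2.346596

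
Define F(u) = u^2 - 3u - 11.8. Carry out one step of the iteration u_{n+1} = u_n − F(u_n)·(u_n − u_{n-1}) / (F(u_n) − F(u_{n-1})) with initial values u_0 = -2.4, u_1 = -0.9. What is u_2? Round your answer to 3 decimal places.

-2.216

F(-2.4) = 1.16000, F(-0.9) = -8.29000
u_2 = -0.90000 − (-8.29000)·(-0.90000 − (-2.40000)) / (-8.29000 − 1.16000) = -0.90000 − (-12.43500)/(-9.45000) = -2.21587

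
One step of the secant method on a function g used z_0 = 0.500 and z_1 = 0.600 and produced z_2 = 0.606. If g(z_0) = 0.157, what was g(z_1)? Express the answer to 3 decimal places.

The secant line through (0.500, 0.157) and (0.600, g(z_1)) crosses zero at z_2 = 0.606.
So (0.500, 0.157), (0.600, g(z_1)), (0.606, 0) are collinear:
g(z_1) = 0.157 · (0.600 − 0.606) / (0.500 − 0.606) = 0.157 · (-0.00600)/(-0.10600) = 0.00889

0.009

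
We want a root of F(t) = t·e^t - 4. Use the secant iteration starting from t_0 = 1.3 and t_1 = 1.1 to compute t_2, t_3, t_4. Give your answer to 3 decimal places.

1.195, 1.203, 1.202

F(1.3) = 0.77009, F(1.1) = -0.69542
t_2 = 1.10000 − (-0.69542)·(1.10000 − 1.30000) / (-0.69542 − 0.77009) = 1.10000 − (0.13908)/(-1.46550) = 1.19490
F(1.19490) = -0.05294
t_3 = 1.19490 − (-0.05294)·(1.19490 − 1.10000) / (-0.05294 − (-0.69542)) = 1.19490 − (-0.00502)/(0.64248) = 1.20272
F(1.20272) = 0.00408
t_4 = 1.20272 − 0.00408·(1.20272 − 1.19490) / (0.00408 − (-0.05294)) = 1.20272 − (0.00003)/(0.05702) = 1.20216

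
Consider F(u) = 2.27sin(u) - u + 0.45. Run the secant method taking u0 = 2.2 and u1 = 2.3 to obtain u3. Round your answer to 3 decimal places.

2.236

F(2.2) = 0.08529, F(2.3) = -0.15725
u2 = 2.30000 − (-0.15725)·(2.30000 − 2.20000) / (-0.15725 − 0.08529) = 2.30000 − (-0.01572)/(-0.24254) = 2.23516
F(2.23516) = 0.00202
u3 = 2.23516 − 0.00202·(2.23516 − 2.30000) / (0.00202 − (-0.15725)) = 2.23516 − (-0.00013)/(0.15927) = 2.23599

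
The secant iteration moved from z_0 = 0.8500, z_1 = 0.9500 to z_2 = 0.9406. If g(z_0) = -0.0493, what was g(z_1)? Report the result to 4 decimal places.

The secant line through (0.8500, -0.0493) and (0.9500, g(z_1)) crosses zero at z_2 = 0.9406.
So (0.8500, -0.0493), (0.9500, g(z_1)), (0.9406, 0) are collinear:
g(z_1) = -0.0493 · (0.9500 − 0.9406) / (0.8500 − 0.9406) = -0.0493 · (0.009400)/(-0.090600) = 0.005115

0.0051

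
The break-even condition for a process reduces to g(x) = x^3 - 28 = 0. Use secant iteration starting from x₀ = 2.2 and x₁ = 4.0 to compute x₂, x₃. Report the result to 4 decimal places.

2.7854, 2.9685

g(2.2) = -17.352000, g(4.0) = 36.000000
x₂ = 4.000000 − 36.000000·(4.000000 − 2.200000) / (36.000000 − (-17.352000)) = 4.000000 − (64.800000)/(53.352000) = 2.785425
g(2.785425) = -6.389020
x₃ = 2.785425 − (-6.389020)·(2.785425 − 4.000000) / (-6.389020 − 36.000000) = 2.785425 − (7.759944)/(-42.389020) = 2.968490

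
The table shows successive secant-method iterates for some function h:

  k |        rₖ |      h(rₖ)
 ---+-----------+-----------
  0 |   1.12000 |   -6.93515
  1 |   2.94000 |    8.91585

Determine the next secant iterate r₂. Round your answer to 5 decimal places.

r₂ = 2.94000 − 8.91585·(2.94000 − 1.12000) / (8.91585 − (-6.93515))
   = 2.94000 − (16.2268470)/(15.8510000) = 1.9162888

1.91629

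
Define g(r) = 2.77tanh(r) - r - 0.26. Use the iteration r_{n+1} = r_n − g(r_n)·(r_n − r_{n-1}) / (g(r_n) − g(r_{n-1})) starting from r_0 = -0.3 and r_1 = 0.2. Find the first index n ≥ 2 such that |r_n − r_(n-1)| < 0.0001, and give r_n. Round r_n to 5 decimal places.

n = 4, r_n = 0.14859

g(-0.3) = -0.7669359, g(0.2) = 0.0867296
r_2 = 0.2000000 − 0.0867296·(0.5000000)/(0.8536656) = 0.1492016;  |Δ| = 0.0507984
g(0.1492016) = 0.0010472
r_3 = 0.1492016 − 0.0010472·(-0.0507984)/(-0.0856824) = 0.1485808;  |Δ| = 0.0006208
g(0.1485808) = -0.0000141
r_4 = 0.1485808 − (-0.0000141)·(-0.0006208)/(-0.0010613) = 0.1485891;  |Δ| = 0.0000083
|r_4 − r_3| = 0.0000083 < 0.0001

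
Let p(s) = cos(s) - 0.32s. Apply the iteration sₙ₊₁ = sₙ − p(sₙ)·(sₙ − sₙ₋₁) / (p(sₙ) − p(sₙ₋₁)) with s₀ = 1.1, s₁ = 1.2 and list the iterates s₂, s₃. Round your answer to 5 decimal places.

1.18244, 1.18267

p(1.1) = 0.1015961, p(1.2) = -0.0216422
s₂ = 1.2000000 − (-0.0216422)·(1.2000000 − 1.1000000) / (-0.0216422 − 0.1015961) = 1.2000000 − (-0.0021642)/(-0.1232384) = 1.1824387
p(1.1824387) = 0.0002885
s₃ = 1.1824387 − 0.0002885·(1.1824387 − 1.2000000) / (0.0002885 − (-0.0216422)) = 1.1824387 − (-0.0000051)/(0.0219307) = 1.1826697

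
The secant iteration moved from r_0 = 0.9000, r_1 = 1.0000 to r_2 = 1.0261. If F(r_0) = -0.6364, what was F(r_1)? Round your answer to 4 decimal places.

The secant line through (0.9000, -0.6364) and (1.0000, F(r_1)) crosses zero at r_2 = 1.0261.
So (0.9000, -0.6364), (1.0000, F(r_1)), (1.0261, 0) are collinear:
F(r_1) = -0.6364 · (1.0000 − 1.0261) / (0.9000 − 1.0261) = -0.6364 · (-0.026100)/(-0.126100) = -0.131721

-0.1317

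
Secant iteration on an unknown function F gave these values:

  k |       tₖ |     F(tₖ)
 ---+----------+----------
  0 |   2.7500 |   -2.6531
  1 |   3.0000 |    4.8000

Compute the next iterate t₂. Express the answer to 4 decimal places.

t₂ = 3.0000 − 4.8000·(3.0000 − 2.7500) / (4.8000 − (-2.6531))
   = 3.0000 − (1.200000)/(7.453100) = 2.838993

2.8390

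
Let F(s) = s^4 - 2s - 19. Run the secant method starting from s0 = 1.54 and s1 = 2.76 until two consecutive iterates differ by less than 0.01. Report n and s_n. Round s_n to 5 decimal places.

F(1.54) = -16.4555134, F(2.76) = 33.5078298
s2 = 2.7600000 − 33.5078298·(1.2200000)/(49.9633432) = 1.9418091;  |Δ| = 0.8181909
F(1.9418091) = -8.6660233
s3 = 1.9418091 − (-8.6660233)·(-0.8181909)/(-42.1738531) = 2.1099337;  |Δ| = 0.1681246
F(2.1099337) = -3.4011645
s4 = 2.1099337 − (-3.4011645)·(0.1681246)/(5.2648588) = 2.2185443;  |Δ| = 0.1086106
F(2.2185443) = 0.7883917
s5 = 2.2185443 − 0.7883917·(0.1086106)/(4.1895563) = 2.1981059;  |Δ| = 0.0204384
F(2.1981059) = -0.0511811
s6 = 2.1981059 − (-0.0511811)·(-0.0204384)/(-0.8395728) = 2.1993518;  |Δ| = 0.0012459
|s6 − s5| = 0.0012459 < 0.01

n = 6, s_n = 2.19935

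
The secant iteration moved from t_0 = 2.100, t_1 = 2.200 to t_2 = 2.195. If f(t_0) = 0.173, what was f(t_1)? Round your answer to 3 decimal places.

The secant line through (2.100, 0.173) and (2.200, f(t_1)) crosses zero at t_2 = 2.195.
So (2.100, 0.173), (2.200, f(t_1)), (2.195, 0) are collinear:
f(t_1) = 0.173 · (2.200 − 2.195) / (2.100 − 2.195) = 0.173 · (0.00500)/(-0.09500) = -0.00911

-0.009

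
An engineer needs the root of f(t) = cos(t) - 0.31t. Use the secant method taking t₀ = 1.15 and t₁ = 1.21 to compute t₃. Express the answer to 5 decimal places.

1.19223

f(1.15) = 0.0519874, f(1.21) = -0.0220806
t₂ = 1.2100000 − (-0.0220806)·(1.2100000 − 1.1500000) / (-0.0220806 − 0.0519874) = 1.2100000 − (-0.0013248)/(-0.0740680) = 1.1921133
f(1.1921133) = 0.0001421
t₃ = 1.1921133 − 0.0001421·(1.1921133 − 1.2100000) / (0.0001421 − (-0.0220806)) = 1.1921133 − (-0.0000025)/(0.0222226) = 1.1922276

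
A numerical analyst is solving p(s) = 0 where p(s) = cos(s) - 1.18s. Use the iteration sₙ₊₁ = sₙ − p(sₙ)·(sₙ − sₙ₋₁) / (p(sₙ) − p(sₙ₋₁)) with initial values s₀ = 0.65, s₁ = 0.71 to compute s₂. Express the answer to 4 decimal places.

p(0.65) = 0.029084, p(0.71) = -0.079438
s₂ = 0.710000 − (-0.079438)·(0.710000 − 0.650000) / (-0.079438 − 0.029084) = 0.710000 − (-0.004766)/(-0.108522) = 0.666080

0.6661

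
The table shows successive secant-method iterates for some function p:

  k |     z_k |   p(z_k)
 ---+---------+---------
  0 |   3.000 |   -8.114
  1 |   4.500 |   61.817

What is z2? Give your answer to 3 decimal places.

z2 = 4.500 − 61.817·(4.500 − 3.000) / (61.817 − (-8.114))
   = 4.500 − (92.72550)/(69.93100) = 3.17404

3.174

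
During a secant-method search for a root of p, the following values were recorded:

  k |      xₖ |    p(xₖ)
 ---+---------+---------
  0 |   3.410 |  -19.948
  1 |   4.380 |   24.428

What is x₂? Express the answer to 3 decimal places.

3.846

x₂ = 4.380 − 24.428·(4.380 − 3.410) / (24.428 − (-19.948))
   = 4.380 − (23.69516)/(44.37600) = 3.84604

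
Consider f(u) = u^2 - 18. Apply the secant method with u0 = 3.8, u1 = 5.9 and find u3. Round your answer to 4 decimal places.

f(3.8) = -3.560000, f(5.9) = 16.810000
u2 = 5.900000 − 16.810000·(5.900000 − 3.800000) / (16.810000 − (-3.560000)) = 5.900000 − (35.301000)/(20.370000) = 4.167010
f(4.167010) = -0.636025
u3 = 4.167010 − (-0.636025)·(4.167010 − 5.900000) / (-0.636025 − 16.810000) = 4.167010 − (1.102225)/(-17.446025) = 4.230189

4.2302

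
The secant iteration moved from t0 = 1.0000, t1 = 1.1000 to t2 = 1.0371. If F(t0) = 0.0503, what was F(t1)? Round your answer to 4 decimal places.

-0.0853

The secant line through (1.0000, 0.0503) and (1.1000, F(t1)) crosses zero at t2 = 1.0371.
So (1.0000, 0.0503), (1.1000, F(t1)), (1.0371, 0) are collinear:
F(t1) = 0.0503 · (1.1000 − 1.0371) / (1.0000 − 1.0371) = 0.0503 · (0.062900)/(-0.037100) = -0.085280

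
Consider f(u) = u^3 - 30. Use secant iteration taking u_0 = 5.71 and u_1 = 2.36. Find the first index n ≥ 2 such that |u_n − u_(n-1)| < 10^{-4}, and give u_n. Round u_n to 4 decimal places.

f(5.71) = 156.169411, f(2.36) = -16.855744
u_2 = 2.360000 − (-16.855744)·(-3.350000)/(-173.025155) = 2.686350;  |Δ| = 0.326350
f(2.686350) = -10.614021
u_3 = 2.686350 − (-10.614021)·(0.326350)/(6.241723) = 3.241306;  |Δ| = 0.554956
f(3.241306) = 4.053382
u_4 = 3.241306 − 4.053382·(0.554956)/(14.667403) = 3.087942;  |Δ| = 0.153364
f(3.087942) = -0.555269
u_5 = 3.087942 − (-0.555269)·(-0.153364)/(-4.608652) = 3.106420;  |Δ| = 0.018478
f(3.106420) = -0.023518
u_6 = 3.106420 − (-0.023518)·(0.018478)/(0.531751) = 3.107238;  |Δ| = 0.000817
f(3.107238) = 0.000147
u_7 = 3.107238 − 0.000147·(0.000817)/(0.023664) = 3.107233;  |Δ| = 0.000005
|u_7 − u_6| = 0.000005 < 10^{-4}

n = 7, u_n = 3.1072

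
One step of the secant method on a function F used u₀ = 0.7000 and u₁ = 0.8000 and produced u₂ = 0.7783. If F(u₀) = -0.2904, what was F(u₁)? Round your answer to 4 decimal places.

The secant line through (0.7000, -0.2904) and (0.8000, F(u₁)) crosses zero at u₂ = 0.7783.
So (0.7000, -0.2904), (0.8000, F(u₁)), (0.7783, 0) are collinear:
F(u₁) = -0.2904 · (0.8000 − 0.7783) / (0.7000 − 0.7783) = -0.2904 · (0.021700)/(-0.078300) = 0.080481

0.0805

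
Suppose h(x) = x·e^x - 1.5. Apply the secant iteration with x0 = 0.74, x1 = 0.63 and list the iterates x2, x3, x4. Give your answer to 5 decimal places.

h(0.74) = 0.0509923, h(0.63) = -0.3171053
x2 = 0.6300000 − (-0.3171053)·(0.6300000 − 0.7400000) / (-0.3171053 − 0.0509923) = 0.6300000 − (0.0348816)/(-0.3680976) = 0.7247618
h(0.7247618) = -0.0039182
x3 = 0.7247618 − (-0.0039182)·(0.7247618 − 0.6300000) / (-0.0039182 − (-0.3171053)) = 0.7247618 − (-0.0003713)/(0.3131871) = 0.7259473
h(0.7259473) = 0.0003067
x4 = 0.7259473 − 0.0003067·(0.7259473 − 0.7247618) / (0.0003067 − (-0.0039182)) = 0.7259473 − (0.0000004)/(0.0042249) = 0.7258613

0.72476, 0.72595, 0.72586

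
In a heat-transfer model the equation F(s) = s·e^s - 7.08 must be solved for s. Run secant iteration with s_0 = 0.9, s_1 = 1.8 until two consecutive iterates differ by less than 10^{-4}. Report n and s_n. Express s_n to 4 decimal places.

n = 6, s_n = 1.5312

F(0.9) = -4.866357, F(1.8) = 3.809365
s_2 = 1.800000 − 3.809365·(0.900000)/(8.675723) = 1.404825;  |Δ| = 0.395175
F(1.404825) = -1.355600
s_3 = 1.404825 − (-1.355600)·(-0.395175)/(-5.164966) = 1.508543;  |Δ| = 0.103718
F(1.508543) = -0.261176
s_4 = 1.508543 − (-0.261176)·(0.103718)/(1.094425) = 1.533294;  |Δ| = 0.024751
F(1.533294) = 0.024390
s_5 = 1.533294 − 0.024390·(0.024751)/(0.285566) = 1.531180;  |Δ| = 0.002114
F(1.531180) = -0.000387
s_6 = 1.531180 − (-0.000387)·(-0.002114)/(-0.024777) = 1.531213;  |Δ| = 0.000033
|s_6 − s_5| = 0.000033 < 10^{-4}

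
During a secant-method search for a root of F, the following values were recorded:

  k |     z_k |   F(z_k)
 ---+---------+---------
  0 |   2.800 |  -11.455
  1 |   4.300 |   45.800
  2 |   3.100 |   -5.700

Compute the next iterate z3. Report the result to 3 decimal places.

z3 = 3.100 − (-5.700)·(3.100 − 4.300) / (-5.700 − 45.800)
   = 3.100 − (6.84000)/(-51.50000) = 3.23282

3.233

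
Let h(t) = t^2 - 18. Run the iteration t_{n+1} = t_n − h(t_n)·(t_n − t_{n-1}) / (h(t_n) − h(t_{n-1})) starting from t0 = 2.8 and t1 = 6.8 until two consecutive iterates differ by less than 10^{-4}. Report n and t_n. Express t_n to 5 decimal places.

h(2.8) = -10.1600000, h(6.8) = 28.2400000
t2 = 6.8000000 − 28.2400000·(4.0000000)/(38.4000000) = 3.8583333;  |Δ| = 2.9416667
h(3.8583333) = -3.1132639
t3 = 3.8583333 − (-3.1132639)·(-2.9416667)/(-31.3532639) = 4.1504300;  |Δ| = 0.2920967
h(4.1504300) = -0.7739306
t4 = 4.1504300 − (-0.7739306)·(0.2920967)/(2.3393333) = 4.2470655;  |Δ| = 0.0966355
h(4.2470655) = 0.0375653
t5 = 4.2470655 − 0.0375653·(0.0966355)/(0.8114959) = 4.2425921;  |Δ| = 0.0044734
h(4.2425921) = -0.0004123
t6 = 4.2425921 − (-0.0004123)·(-0.0044734)/(-0.0379776) = 4.2426407;  |Δ| = 0.0000486
|t6 − t5| = 0.0000486 < 10^{-4}

n = 6, t_n = 4.24264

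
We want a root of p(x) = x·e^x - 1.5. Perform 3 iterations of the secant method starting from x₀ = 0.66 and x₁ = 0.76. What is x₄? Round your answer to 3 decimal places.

0.726

p(0.66) = -0.22304, p(0.76) = 0.12509
x₂ = 0.76000 − 0.12509·(0.76000 − 0.66000) / (0.12509 − (-0.22304)) = 0.76000 − (0.01251)/(0.34813) = 0.72407
p(0.72407) = -0.00639
x₃ = 0.72407 − (-0.00639)·(0.72407 − 0.76000) / (-0.00639 − 0.12509) = 0.72407 − (0.00023)/(-0.13148) = 0.72581
p(0.72581) = -0.00017
x₄ = 0.72581 − (-0.00017)·(0.72581 − 0.72407) / (-0.00017 − (-0.00639)) = 0.72581 − (0.00000)/(0.00622) = 0.72586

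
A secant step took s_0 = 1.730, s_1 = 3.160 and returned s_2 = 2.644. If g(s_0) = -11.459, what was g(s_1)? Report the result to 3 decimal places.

6.469

The secant line through (1.730, -11.459) and (3.160, g(s_1)) crosses zero at s_2 = 2.644.
So (1.730, -11.459), (3.160, g(s_1)), (2.644, 0) are collinear:
g(s_1) = -11.459 · (3.160 − 2.644) / (1.730 − 2.644) = -11.459 · (0.51600)/(-0.91400) = 6.46919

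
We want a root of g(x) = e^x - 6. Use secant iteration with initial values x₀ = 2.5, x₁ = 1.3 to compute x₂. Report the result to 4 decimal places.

1.6285

g(2.5) = 6.182494, g(1.3) = -2.330703
x₂ = 1.300000 − (-2.330703)·(1.300000 − 2.500000) / (-2.330703 − 6.182494) = 1.300000 − (2.796844)/(-8.513197) = 1.628530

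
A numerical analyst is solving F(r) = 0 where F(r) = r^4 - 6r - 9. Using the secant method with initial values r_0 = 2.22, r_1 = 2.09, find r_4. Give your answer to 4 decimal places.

2.1656

F(2.22) = 1.969127, F(2.09) = -2.459702
r_2 = 2.090000 − (-2.459702)·(2.090000 − 2.220000) / (-2.459702 − 1.969127) = 2.090000 − (0.319761)/(-4.428829) = 2.162200
F(2.162200) = -0.116558
r_3 = 2.162200 − (-0.116558)·(2.162200 − 2.090000) / (-0.116558 − (-2.459702)) = 2.162200 − (-0.008416)/(2.343144) = 2.165792
F(2.165792) = 0.007475
r_4 = 2.165792 − 0.007475·(2.165792 − 2.162200) / (0.007475 − (-0.116558)) = 2.165792 − (0.000027)/(0.124034) = 2.165575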